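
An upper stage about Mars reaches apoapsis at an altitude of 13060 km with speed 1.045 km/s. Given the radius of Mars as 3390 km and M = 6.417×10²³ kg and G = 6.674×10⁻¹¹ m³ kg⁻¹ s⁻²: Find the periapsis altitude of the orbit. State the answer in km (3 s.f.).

periapsis altitude ≈ 976 km

μ = GM = 6.674×10⁻¹¹ × 6.417×10²³ = 4.283×10¹³ m³/s².
r_a = 3390 + 13060 = 16450 km = 1.645×10⁷ m.
Specific energy ε = v²/2 − μ/r = -2.057×10⁶ J/kg, so a = −μ/(2ε) = 1.041×10⁷ m.
The apsides satisfy r_p + r_a = 2a, so the periapsis radius is 2a − r_a = 4.366×10⁶ m = 4365.5 km.
Periapsis altitude = 4365.5 − 3390 = 975.54 km.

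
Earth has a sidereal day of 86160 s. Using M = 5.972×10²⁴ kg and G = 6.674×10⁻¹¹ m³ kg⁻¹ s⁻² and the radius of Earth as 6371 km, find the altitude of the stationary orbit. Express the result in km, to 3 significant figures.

h_sync ≈ 35800 km

μ = GM = 6.674×10⁻¹¹ × 5.972×10²⁴ = 3.986×10¹⁴ m³/s².
A synchronous orbit has period T, so by Kepler's third law a = (μT²/4π²)^(1/3).
μT²/4π² = 3.986×10¹⁴ × (8.616×10⁴)² / 39.48 = 7.495×10²² m³.
a = 4.216×10⁷ m = 42162 km.
Altitude h = a − R = 42162 − 6371 = 35791 km.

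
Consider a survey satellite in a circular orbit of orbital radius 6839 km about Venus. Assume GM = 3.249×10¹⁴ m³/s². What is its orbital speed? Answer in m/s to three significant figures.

r = 6839 km = 6.839×10⁶ m.
For a circular orbit v = √(μ/r) = √(3.249×10¹⁴ / 6.839×10⁶) = √(4.751×10⁷) = 6893 m/s.

v ≈ 6890 m/s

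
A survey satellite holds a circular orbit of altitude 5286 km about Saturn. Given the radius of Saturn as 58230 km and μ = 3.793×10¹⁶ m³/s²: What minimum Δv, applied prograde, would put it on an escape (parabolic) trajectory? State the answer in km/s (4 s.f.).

Δv ≈ 10.12 km/s

r = 58230 + 5286 = 63516 km = 6.3516×10⁷ m.
Circular speed v_c = √(μ/r) = 24440 m/s.
Escape speed v_esc = √(2μ/r) = √2 × v_c = 34560 m/s.
Δv = v_esc − v_c = 10120 m/s = 10.12 km/s.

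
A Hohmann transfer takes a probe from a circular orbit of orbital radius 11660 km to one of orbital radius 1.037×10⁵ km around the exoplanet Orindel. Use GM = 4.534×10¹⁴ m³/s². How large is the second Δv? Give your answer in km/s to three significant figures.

Δv ≈ 1.15 km/s

r₁ = 11660 km = 1.166×10⁷ m.
r₂ = 1.037×10⁵ km = 1.037×10⁸ m.
Transfer ellipse a_t = (r₁ + r₂)/2 = 5.768×10⁷ m.
At r₁: circular v_c1 = √(μ/r₁) = 6236 m/s; transfer-periapsis v_p = √[μ(2/r₁ − 1/a_t)] = 8361 m/s.
At r₂: circular v_c2 = √(μ/r₂) = 2091 m/s; transfer-apoapsis v_a = √[μ(2/r₂ − 1/a_t)] = 940.1 m/s.
Δv₂ = v_c2 − v_a = 1151 m/s.
= 1.151 km/s.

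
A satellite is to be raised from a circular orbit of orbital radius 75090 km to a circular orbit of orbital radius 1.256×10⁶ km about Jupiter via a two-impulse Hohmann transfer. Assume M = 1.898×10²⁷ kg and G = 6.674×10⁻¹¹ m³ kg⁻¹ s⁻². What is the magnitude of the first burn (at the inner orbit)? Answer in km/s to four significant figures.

Δv ≈ 15.35 km/s

μ = GM = 6.674×10⁻¹¹ × 1.898×10²⁷ = 1.267×10¹⁷ m³/s².
r₁ = 75090 km = 7.509×10⁷ m.
r₂ = 1.256×10⁶ km = 1.256×10⁹ m.
Transfer ellipse a_t = (r₁ + r₂)/2 = 6.655×10⁸ m.
At r₁: circular v_c1 = √(μ/r₁) = 41070 m/s; transfer-perijove v_p = √[μ(2/r₁ − 1/a_t)] = 56420 m/s.
Δv₁ = v_p − v_c1 = 15350 m/s.
= 15.35 km/s.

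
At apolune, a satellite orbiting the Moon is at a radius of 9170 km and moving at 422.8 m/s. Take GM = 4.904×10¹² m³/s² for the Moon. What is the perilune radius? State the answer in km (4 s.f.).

r_a = 9.170×10⁶ m.
Specific energy ε = v²/2 − μ/r = -4.454×10⁵ J/kg, so a = −μ/(2ε) = 5.505×10⁶ m.
The apsides satisfy r_p + r_a = 2a, so the perilune radius is 2a − r_a = 1.840×10⁶ m = 1840.1 km.

perilune radius ≈ 1840 km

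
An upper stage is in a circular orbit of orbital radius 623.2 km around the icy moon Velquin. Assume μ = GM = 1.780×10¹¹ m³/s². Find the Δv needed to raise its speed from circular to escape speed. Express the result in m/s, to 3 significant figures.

Δv ≈ 221 m/s

r = 623.2 km = 6.232×10⁵ m.
Circular speed v_c = √(μ/r) = 534.4 m/s.
Escape speed v_esc = √(2μ/r) = √2 × v_c = 755.8 m/s.
Δv = v_esc − v_c = 221.4 m/s.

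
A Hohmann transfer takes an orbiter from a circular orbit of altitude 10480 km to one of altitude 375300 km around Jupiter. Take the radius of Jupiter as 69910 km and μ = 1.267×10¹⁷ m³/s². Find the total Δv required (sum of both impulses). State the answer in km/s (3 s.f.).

Δv_total ≈ 19.5 km/s

r₁ = 69910 + 10480 = 80390 km = 8.0390×10⁷ m.
r₂ = 69910 + 375300 = 445210 km = 4.4521×10⁸ m.
Transfer ellipse a_t = (r₁ + r₂)/2 = 2.628×10⁸ m.
At r₁: circular v_c1 = √(μ/r₁) = 39700 m/s; transfer-perijove v_p = √[μ(2/r₁ − 1/a_t)] = 51670 m/s.
Δv₁ = v_p − v_c1 = 11970 m/s.
At r₂: circular v_c2 = √(μ/r₂) = 16870 m/s; transfer-apojove v_a = √[μ(2/r₂ − 1/a_t)] = 9330 m/s.
Δv₂ = v_c2 − v_a = 7539 m/s.
Total Δv = Δv₁ + Δv₂ = 19510 m/s = 19.51 km/s.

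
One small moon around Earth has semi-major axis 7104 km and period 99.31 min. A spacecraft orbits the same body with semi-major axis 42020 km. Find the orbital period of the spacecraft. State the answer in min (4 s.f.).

T₂ ≈ 1429 min

Kepler's third law: T² ∝ a³, so T₂ = T₁ (a₂/a₁)^(3/2).
a₂/a₁ = 5.915, (a₂/a₁)^(3/2) = 14.39.
T₂ = 99.31 × 14.39 = 1429 min.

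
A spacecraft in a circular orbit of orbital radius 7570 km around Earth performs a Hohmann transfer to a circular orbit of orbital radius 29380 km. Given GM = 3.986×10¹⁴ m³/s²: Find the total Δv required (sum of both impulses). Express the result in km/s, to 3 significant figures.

r₁ = 7570 km = 7.570×10⁶ m.
r₂ = 29380 km = 2.938×10⁷ m.
Transfer ellipse a_t = (r₁ + r₂)/2 = 1.848×10⁷ m.
At r₁: circular v_c1 = √(μ/r₁) = 7256 m/s; transfer-perigee v_p = √[μ(2/r₁ − 1/a_t)] = 9151 m/s.
Δv₁ = v_p − v_c1 = 1894 m/s.
At r₂: circular v_c2 = √(μ/r₂) = 3683 m/s; transfer-apogee v_a = √[μ(2/r₂ − 1/a_t)] = 2358 m/s.
Δv₂ = v_c2 − v_a = 1326 m/s.
Total Δv = Δv₁ + Δv₂ = 3220 m/s = 3.220 km/s.

Δv_total ≈ 3.22 km/s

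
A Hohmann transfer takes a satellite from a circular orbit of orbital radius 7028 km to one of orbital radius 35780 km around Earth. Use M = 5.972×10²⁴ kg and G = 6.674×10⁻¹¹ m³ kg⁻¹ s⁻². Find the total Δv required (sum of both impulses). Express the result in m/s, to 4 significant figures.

μ = GM = 6.674×10⁻¹¹ × 5.972×10²⁴ = 3.986×10¹⁴ m³/s².
r₁ = 7028 km = 7.028×10⁶ m.
r₂ = 35780 km = 3.578×10⁷ m.
Transfer ellipse a_t = (r₁ + r₂)/2 = 2.140×10⁷ m.
At r₁: circular v_c1 = √(μ/r₁) = 7531 m/s; transfer-perigee v_p = √[μ(2/r₁ − 1/a_t)] = 9737 m/s.
Δv₁ = v_p − v_c1 = 2206 m/s.
At r₂: circular v_c2 = √(μ/r₂) = 3338 m/s; transfer-apogee v_a = √[μ(2/r₂ − 1/a_t)] = 1912 m/s.
Δv₂ = v_c2 − v_a = 1425 m/s.
Total Δv = Δv₁ + Δv₂ = 3631 m/s.

Δv_total ≈ 3631 m/s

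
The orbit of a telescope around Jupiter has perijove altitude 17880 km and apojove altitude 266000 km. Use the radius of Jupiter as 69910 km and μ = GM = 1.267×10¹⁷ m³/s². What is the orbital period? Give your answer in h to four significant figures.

r_p = 69910 + 17880 = 87790 km = 8.7790×10⁷ m.
r_a = 69910 + 266000 = 335910 km = 3.3591×10⁸ m.
Semi-major axis a = (r_p + r_a)/2 = (87790 + 3.3591×10⁵)/2 = 2.1185×10⁵ km = 2.118×10⁸ m.
By Kepler's third law T = 2π√(a³/μ) = 2π × 8.663×10³ = 5.443×10⁴ s.
= 15.12 h.

T ≈ 15.12 h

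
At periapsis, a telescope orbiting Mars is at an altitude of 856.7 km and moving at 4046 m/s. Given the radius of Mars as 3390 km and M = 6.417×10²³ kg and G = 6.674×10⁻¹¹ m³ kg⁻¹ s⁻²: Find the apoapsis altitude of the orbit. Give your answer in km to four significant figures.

μ = GM = 6.674×10⁻¹¹ × 6.417×10²³ = 4.283×10¹³ m³/s².
r_p = 3390 + 856.7 = 4246.7 km = 4.247×10⁶ m.
Specific energy ε = v²/2 − μ/r = -1.900×10⁶ J/kg, so a = −μ/(2ε) = 1.127×10⁷ m.
The apsides satisfy r_p + r_a = 2a, so the apoapsis radius is 2a − r_p = 1.830×10⁷ m = 18297 km.
Apoapsis altitude = 18297 − 3390 = 14907 km.

apoapsis altitude ≈ 14910 km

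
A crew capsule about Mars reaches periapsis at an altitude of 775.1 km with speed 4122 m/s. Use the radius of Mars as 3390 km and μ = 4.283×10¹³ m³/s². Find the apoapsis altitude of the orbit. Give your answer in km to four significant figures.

apoapsis altitude ≈ 16400 km

r_p = 3390 + 775.1 = 4165.1 km = 4.165×10⁶ m.
Specific energy ε = v²/2 − μ/r = -1.788×10⁶ J/kg, so a = −μ/(2ε) = 1.198×10⁷ m.
The apsides satisfy r_p + r_a = 2a, so the apoapsis radius is 2a − r_p = 1.979×10⁷ m = 19794 km.
Apoapsis altitude = 19794 − 3390 = 16404 km.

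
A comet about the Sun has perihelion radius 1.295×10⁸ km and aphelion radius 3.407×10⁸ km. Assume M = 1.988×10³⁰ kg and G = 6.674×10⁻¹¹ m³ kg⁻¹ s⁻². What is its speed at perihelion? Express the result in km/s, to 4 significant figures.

μ = GM = 6.674×10⁻¹¹ × 1.988×10³⁰ = 1.327×10²⁰ m³/s².
Semi-major axis a = (r_p + r_a)/2 = 2.3510×10⁸ km = 2.351×10¹¹ m.
Vis-viva: v² = μ(2/r − 1/a) = 1.327×10²⁰ × (1.544×10⁻¹¹ − 4.254×10⁻¹²) = 1.485×10⁹ m²/s².
v = 38530 m/s = 38.53 km/s.

v ≈ 38.53 km/s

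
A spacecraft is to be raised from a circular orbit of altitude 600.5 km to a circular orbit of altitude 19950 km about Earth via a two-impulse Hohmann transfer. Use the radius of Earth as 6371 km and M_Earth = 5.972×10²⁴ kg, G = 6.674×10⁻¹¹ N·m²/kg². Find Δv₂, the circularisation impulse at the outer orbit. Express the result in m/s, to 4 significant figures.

μ = GM = 6.674×10⁻¹¹ × 5.972×10²⁴ = 3.986×10¹⁴ m³/s².
r₁ = 6371 + 600.5 = 6971.5 km = 6.9715×10⁶ m.
r₂ = 6371 + 19950 = 26321 km = 2.6321×10⁷ m.
Transfer ellipse a_t = (r₁ + r₂)/2 = 1.665×10⁷ m.
At r₁: circular v_c1 = √(μ/r₁) = 7561 m/s; transfer-perigee v_p = √[μ(2/r₁ − 1/a_t)] = 9508 m/s.
At r₂: circular v_c2 = √(μ/r₂) = 3891 m/s; transfer-apogee v_a = √[μ(2/r₂ − 1/a_t)] = 2518 m/s.
Δv₂ = v_c2 − v_a = 1373 m/s.

Δv ≈ 1373 m/s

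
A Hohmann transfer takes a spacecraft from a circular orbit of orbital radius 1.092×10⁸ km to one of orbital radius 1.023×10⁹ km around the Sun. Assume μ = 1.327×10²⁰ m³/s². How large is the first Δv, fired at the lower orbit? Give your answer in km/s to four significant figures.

Δv ≈ 12.00 km/s

r₁ = 1.092×10⁸ km = 1.092×10¹¹ m.
r₂ = 1.023×10⁹ km = 1.023×10¹² m.
Transfer ellipse a_t = (r₁ + r₂)/2 = 5.661×10¹¹ m.
At r₁: circular v_c1 = √(μ/r₁) = 34860 m/s; transfer-perihelion v_p = √[μ(2/r₁ − 1/a_t)] = 46860 m/s.
Δv₁ = v_p − v_c1 = 12000 m/s.
= 12.00 km/s.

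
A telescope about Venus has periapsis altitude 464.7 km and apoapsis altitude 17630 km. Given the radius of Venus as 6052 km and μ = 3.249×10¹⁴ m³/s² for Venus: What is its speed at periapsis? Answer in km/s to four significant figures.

r_p = 6052 + 464.7 = 6516.7 km = 6.5167×10⁶ m.
r_a = 6052 + 17630 = 23682 km = 2.3682×10⁷ m.
Semi-major axis a = (r_p + r_a)/2 = 15099 km = 1.510×10⁷ m.
Vis-viva: v² = μ(2/r − 1/a) = 3.249×10¹⁴ × (3.069×10⁻⁷ − 6.623×10⁻⁸) = 7.820×10⁷ m²/s².
v = 8843 m/s = 8.843 km/s.

v ≈ 8.843 km/s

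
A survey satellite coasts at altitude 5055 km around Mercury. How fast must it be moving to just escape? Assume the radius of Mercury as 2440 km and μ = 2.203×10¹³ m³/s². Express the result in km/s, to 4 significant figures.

r = 2440 + 5055 = 7495.0 km = 7.4950×10⁶ m.
Escape speed v_esc = √(2μ/r) = √(2 × 2.203×10¹³ / 7.495×10⁶) = √(5.879×10⁶) = 2425 m/s.
= 2.425 km/s.

v_esc ≈ 2.425 km/s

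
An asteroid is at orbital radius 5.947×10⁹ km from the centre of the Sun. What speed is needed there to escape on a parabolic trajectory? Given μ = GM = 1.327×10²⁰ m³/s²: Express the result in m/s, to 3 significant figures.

r = 5.947×10⁹ km = 5.947×10¹² m.
Escape speed v_esc = √(2μ/r) = √(2 × 1.327×10²⁰ / 5.947×10¹²) = √(4.463×10⁷) = 6680 m/s.

v_esc ≈ 6680 m/s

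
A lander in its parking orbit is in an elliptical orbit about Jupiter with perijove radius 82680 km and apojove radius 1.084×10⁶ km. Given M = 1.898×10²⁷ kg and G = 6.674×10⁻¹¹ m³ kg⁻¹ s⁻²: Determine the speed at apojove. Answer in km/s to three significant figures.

v ≈ 4.07 km/s

μ = GM = 6.674×10⁻¹¹ × 1.898×10²⁷ = 1.267×10¹⁷ m³/s².
Semi-major axis a = (r_p + r_a)/2 = 5.8334×10⁵ km = 5.833×10⁸ m.
Vis-viva: v² = μ(2/r − 1/a) = 1.267×10¹⁷ × (1.845×10⁻⁹ − 1.714×10⁻⁹) = 1.656×10⁷ m²/s².
v = 4070 m/s = 4.070 km/s.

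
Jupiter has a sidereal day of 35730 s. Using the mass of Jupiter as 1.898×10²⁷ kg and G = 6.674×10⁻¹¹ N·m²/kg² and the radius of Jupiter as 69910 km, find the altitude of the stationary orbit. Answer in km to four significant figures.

μ = GM = 6.674×10⁻¹¹ × 1.898×10²⁷ = 1.267×10¹⁷ m³/s².
A synchronous orbit has period T, so by Kepler's third law a = (μT²/4π²)^(1/3).
μT²/4π² = 1.267×10¹⁷ × (3.573×10⁴)² / 39.48 = 4.096×10²⁴ m³.
a = 1.600×10⁸ m = 1.6000×10⁵ km.
Altitude h = a − R = 1.6000×10⁵ − 69910 = 90094 km.

h_sync ≈ 90090 km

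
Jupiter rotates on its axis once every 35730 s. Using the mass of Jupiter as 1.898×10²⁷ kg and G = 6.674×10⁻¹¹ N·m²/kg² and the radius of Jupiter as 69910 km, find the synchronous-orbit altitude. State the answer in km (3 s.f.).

h_sync ≈ 90100 km

μ = GM = 6.674×10⁻¹¹ × 1.898×10²⁷ = 1.267×10¹⁷ m³/s².
A synchronous orbit has period T, so by Kepler's third law a = (μT²/4π²)^(1/3).
μT²/4π² = 1.267×10¹⁷ × (3.573×10⁴)² / 39.48 = 4.096×10²⁴ m³.
a = 1.600×10⁸ m = 1.6000×10⁵ km.
Altitude h = a − R = 1.6000×10⁵ − 69910 = 90094 km.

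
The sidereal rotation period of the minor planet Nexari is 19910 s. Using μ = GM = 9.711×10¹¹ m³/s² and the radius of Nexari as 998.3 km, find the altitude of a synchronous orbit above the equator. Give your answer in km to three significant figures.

A synchronous orbit has period T, so by Kepler's third law a = (μT²/4π²)^(1/3).
μT²/4π² = 9.711×10¹¹ × (1.991×10⁴)² / 39.48 = 9.751×10¹⁸ m³.
a = 2.136×10⁶ m = 2136.4 km.
Altitude h = a − R = 2136.4 − 998.3 = 1138.1 km.

h_sync ≈ 1140 km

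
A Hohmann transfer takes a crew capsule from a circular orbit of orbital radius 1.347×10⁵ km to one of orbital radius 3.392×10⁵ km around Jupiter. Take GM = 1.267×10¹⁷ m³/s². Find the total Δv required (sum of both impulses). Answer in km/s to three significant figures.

Δv_total ≈ 10.8 km/s

r₁ = 1.347×10⁵ km = 1.347×10⁸ m.
r₂ = 3.392×10⁵ km = 3.392×10⁸ m.
Transfer ellipse a_t = (r₁ + r₂)/2 = 2.370×10⁸ m.
At r₁: circular v_c1 = √(μ/r₁) = 30670 m/s; transfer-perijove v_p = √[μ(2/r₁ − 1/a_t)] = 36690 m/s.
Δv₁ = v_p − v_c1 = 6025 m/s.
At r₂: circular v_c2 = √(μ/r₂) = 19330 m/s; transfer-apojove v_a = √[μ(2/r₂ − 1/a_t)] = 14570 m/s.
Δv₂ = v_c2 − v_a = 4755 m/s.
Total Δv = Δv₁ + Δv₂ = 10780 m/s = 10.78 km/s.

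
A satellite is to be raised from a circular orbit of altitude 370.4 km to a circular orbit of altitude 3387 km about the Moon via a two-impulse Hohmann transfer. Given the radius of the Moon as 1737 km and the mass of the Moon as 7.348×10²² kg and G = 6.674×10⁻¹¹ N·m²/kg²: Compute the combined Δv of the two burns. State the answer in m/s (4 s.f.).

μ = GM = 6.674×10⁻¹¹ × 7.348×10²² = 4.904×10¹² m³/s².
r₁ = 1737 + 370.4 = 2107.4 km = 2.1074×10⁶ m.
r₂ = 1737 + 3387 = 5124.0 km = 5.1240×10⁶ m.
Transfer ellipse a_t = (r₁ + r₂)/2 = 3.616×10⁶ m.
At r₁: circular v_c1 = √(μ/r₁) = 1525 m/s; transfer-perilune v_p = √[μ(2/r₁ − 1/a_t)] = 1816 m/s.
Δv₁ = v_p − v_c1 = 290.5 m/s.
At r₂: circular v_c2 = √(μ/r₂) = 978.3 m/s; transfer-apolune v_a = √[μ(2/r₂ − 1/a_t)] = 746.9 m/s.
Δv₂ = v_c2 − v_a = 231.4 m/s.
Total Δv = Δv₁ + Δv₂ = 521.9 m/s.

Δv_total ≈ 521.9 m/s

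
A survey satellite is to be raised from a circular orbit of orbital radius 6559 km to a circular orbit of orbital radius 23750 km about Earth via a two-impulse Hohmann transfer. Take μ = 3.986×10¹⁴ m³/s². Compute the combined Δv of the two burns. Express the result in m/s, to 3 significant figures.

r₁ = 6559 km = 6.559×10⁶ m.
r₂ = 23750 km = 2.375×10⁷ m.
Transfer ellipse a_t = (r₁ + r₂)/2 = 1.515×10⁷ m.
At r₁: circular v_c1 = √(μ/r₁) = 7796 m/s; transfer-perigee v_p = √[μ(2/r₁ − 1/a_t)] = 9759 m/s.
Δv₁ = v_p − v_c1 = 1964 m/s.
At r₂: circular v_c2 = √(μ/r₂) = 4097 m/s; transfer-apogee v_a = √[μ(2/r₂ − 1/a_t)] = 2695 m/s.
Δv₂ = v_c2 − v_a = 1402 m/s.
Total Δv = Δv₁ + Δv₂ = 3365 m/s.

Δv_total ≈ 3370 m/s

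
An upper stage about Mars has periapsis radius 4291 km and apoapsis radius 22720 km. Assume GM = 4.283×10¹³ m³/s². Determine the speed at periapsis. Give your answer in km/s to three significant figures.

v ≈ 4.10 km/s

Semi-major axis a = (r_p + r_a)/2 = 13506 km = 1.351×10⁷ m.
Vis-viva: v² = μ(2/r − 1/a) = 4.283×10¹³ × (4.661×10⁻⁷ − 7.404×10⁻⁸) = 1.679×10⁷ m²/s².
v = 4098 m/s = 4.098 km/s.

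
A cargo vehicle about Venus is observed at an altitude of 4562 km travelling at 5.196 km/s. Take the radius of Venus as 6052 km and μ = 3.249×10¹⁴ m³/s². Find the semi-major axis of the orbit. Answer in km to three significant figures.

r = 6052 + 4562 = 10614 km = 1.061×10⁷ m.
Specific orbital energy ε = v²/2 − μ/r = (5196)²/2 − 3.249×10¹⁴/1.061×10⁷ = -1.711×10⁷ J/kg.
Since ε = −μ/(2a), a = −μ/(2ε) = 9.494×10⁶ m = 9493.7 km.

a ≈ 9490 km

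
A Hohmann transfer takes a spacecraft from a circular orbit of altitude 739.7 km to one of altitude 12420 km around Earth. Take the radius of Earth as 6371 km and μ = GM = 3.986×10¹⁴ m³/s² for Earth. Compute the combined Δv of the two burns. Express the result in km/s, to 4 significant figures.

Δv_total ≈ 2.724 km/s

r₁ = 6371 + 739.7 = 7110.7 km = 7.1107×10⁶ m.
r₂ = 6371 + 12420 = 18791 km = 1.8791×10⁷ m.
Transfer ellipse a_t = (r₁ + r₂)/2 = 1.295×10⁷ m.
At r₁: circular v_c1 = √(μ/r₁) = 7487 m/s; transfer-perigee v_p = √[μ(2/r₁ − 1/a_t)] = 9019 m/s.
Δv₁ = v_p − v_c1 = 1532 m/s.
At r₂: circular v_c2 = √(μ/r₂) = 4606 m/s; transfer-apogee v_a = √[μ(2/r₂ − 1/a_t)] = 3413 m/s.
Δv₂ = v_c2 − v_a = 1193 m/s.
Total Δv = Δv₁ + Δv₂ = 2724 m/s = 2.724 km/s.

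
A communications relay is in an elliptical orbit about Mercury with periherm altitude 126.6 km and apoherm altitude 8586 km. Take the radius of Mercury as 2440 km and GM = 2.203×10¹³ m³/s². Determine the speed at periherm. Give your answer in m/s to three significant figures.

r_p = 2440 + 126.6 = 2566.6 km = 2.5666×10⁶ m.
r_a = 2440 + 8586 = 11026 km = 1.1026×10⁷ m.
Semi-major axis a = (r_p + r_a)/2 = 6796.3 km = 6.796×10⁶ m.
Vis-viva: v² = μ(2/r − 1/a) = 2.203×10¹³ × (7.792×10⁻⁷ − 1.471×10⁻⁷) = 1.393×10⁷ m²/s².
v = 3732 m/s.

v ≈ 3730 m/s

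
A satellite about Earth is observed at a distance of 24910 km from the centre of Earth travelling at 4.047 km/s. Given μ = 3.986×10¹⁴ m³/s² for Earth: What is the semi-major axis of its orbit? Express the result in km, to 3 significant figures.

r = 2.491×10⁷ m.
Specific orbital energy ε = v²/2 − μ/r = (4047)²/2 − 3.986×10¹⁴/2.491×10⁷ = -7.813×10⁶ J/kg.
Since ε = −μ/(2a), a = −μ/(2ε) = 2.551×10⁷ m = 25510 km.

a ≈ 25500 km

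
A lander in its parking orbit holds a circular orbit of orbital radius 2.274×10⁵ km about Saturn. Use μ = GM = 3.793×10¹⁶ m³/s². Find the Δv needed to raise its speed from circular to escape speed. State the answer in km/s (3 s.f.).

Δv ≈ 5.35 km/s

r = 2.274×10⁵ km = 2.274×10⁸ m.
Circular speed v_c = √(μ/r) = 12920 m/s.
Escape speed v_esc = √(2μ/r) = √2 × v_c = 18260 m/s.
Δv = v_esc − v_c = 5350 m/s = 5.350 km/s.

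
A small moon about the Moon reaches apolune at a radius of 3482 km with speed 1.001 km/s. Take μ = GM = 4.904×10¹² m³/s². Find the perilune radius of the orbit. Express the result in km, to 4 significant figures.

perilune radius ≈ 1923 km

r_a = 3.482×10⁶ m.
Specific energy ε = v²/2 − μ/r = -9.074×10⁵ J/kg, so a = −μ/(2ε) = 2.702×10⁶ m.
The apsides satisfy r_p + r_a = 2a, so the perilune radius is 2a − r_a = 1.923×10⁶ m = 1922.5 km.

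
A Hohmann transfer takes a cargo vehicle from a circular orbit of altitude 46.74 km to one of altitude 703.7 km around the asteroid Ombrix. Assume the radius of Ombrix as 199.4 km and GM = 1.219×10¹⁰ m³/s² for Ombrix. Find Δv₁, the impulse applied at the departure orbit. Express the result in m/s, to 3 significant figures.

r₁ = 199.4 + 46.74 = 246.14 km = 2.4614×10⁵ m.
r₂ = 199.4 + 703.7 = 903.10 km = 9.0310×10⁵ m.
Transfer ellipse a_t = (r₁ + r₂)/2 = 5.746×10⁵ m.
At r₁: circular v_c1 = √(μ/r₁) = 222.5 m/s; transfer-periapsis v_p = √[μ(2/r₁ − 1/a_t)] = 279.0 m/s.
Δv₁ = v_p − v_c1 = 56.45 m/s.

Δv ≈ 56.4 m/s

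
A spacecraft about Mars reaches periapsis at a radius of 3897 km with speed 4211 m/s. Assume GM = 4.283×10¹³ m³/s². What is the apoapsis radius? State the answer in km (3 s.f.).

apoapsis radius ≈ 16300 km

r_p = 3.897×10⁶ m.
Specific energy ε = v²/2 − μ/r = -2.124×10⁶ J/kg, so a = −μ/(2ε) = 1.008×10⁷ m.
The apsides satisfy r_p + r_a = 2a, so the apoapsis radius is 2a − r_p = 1.627×10⁷ m = 16265 km.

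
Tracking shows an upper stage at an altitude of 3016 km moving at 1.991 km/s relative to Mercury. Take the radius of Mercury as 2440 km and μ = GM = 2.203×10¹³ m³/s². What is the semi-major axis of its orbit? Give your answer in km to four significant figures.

r = 2440 + 3016 = 5456.0 km = 5.456×10⁶ m.
Vis-viva rearranged: 1/a = 2/r − v²/μ = 3.666×10⁻⁷ − 1.799×10⁻⁷ = 1.866×10⁻⁷ m⁻¹.
a = 5.358×10⁶ m = 5358.2 km.

a ≈ 5358 km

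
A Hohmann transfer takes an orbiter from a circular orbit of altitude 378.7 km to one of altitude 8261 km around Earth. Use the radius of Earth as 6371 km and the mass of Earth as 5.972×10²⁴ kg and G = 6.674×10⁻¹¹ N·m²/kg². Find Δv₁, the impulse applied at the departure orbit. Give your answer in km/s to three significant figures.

μ = GM = 6.674×10⁻¹¹ × 5.972×10²⁴ = 3.986×10¹⁴ m³/s².
r₁ = 6371 + 378.7 = 6749.7 km = 6.7497×10⁶ m.
r₂ = 6371 + 8261 = 14632 km = 1.4632×10⁷ m.
Transfer ellipse a_t = (r₁ + r₂)/2 = 1.069×10⁷ m.
At r₁: circular v_c1 = √(μ/r₁) = 7684 m/s; transfer-perigee v_p = √[μ(2/r₁ − 1/a_t)] = 8990 m/s.
Δv₁ = v_p − v_c1 = 1306 m/s.
= 1.306 km/s.

Δv ≈ 1.31 km/s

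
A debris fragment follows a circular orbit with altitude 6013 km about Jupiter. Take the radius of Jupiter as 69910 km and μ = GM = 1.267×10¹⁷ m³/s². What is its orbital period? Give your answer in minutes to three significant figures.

r = 69910 + 6013 = 75923 km = 7.5923×10⁷ m.
Kepler's third law: T = 2π√(r³/μ) = 2π√((7.592×10⁷)³ / 1.267×10¹⁷).
r³/μ = 3.454×10⁶ s², so T = 2π × 1.859×10³ = 1.168×10⁴ s.
Converting: 1.168×10⁴ s ÷ 60.00 = 194.6 minutes.

T ≈ 195 minutes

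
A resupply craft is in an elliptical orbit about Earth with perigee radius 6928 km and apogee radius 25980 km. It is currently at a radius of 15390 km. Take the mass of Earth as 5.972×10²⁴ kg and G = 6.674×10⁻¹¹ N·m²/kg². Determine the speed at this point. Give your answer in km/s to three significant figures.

v ≈ 5.25 km/s

μ = GM = 6.674×10⁻¹¹ × 5.972×10²⁴ = 3.986×10¹⁴ m³/s².
Semi-major axis a = (r_p + r_a)/2 = 16454 km = 1.645×10⁷ m.
Vis-viva: v² = μ(2/r − 1/a) = 3.986×10¹⁴ × (1.300×10⁻⁷ − 6.078×10⁻⁸) = 2.757×10⁷ m²/s².
v = 5251 m/s = 5.251 km/s.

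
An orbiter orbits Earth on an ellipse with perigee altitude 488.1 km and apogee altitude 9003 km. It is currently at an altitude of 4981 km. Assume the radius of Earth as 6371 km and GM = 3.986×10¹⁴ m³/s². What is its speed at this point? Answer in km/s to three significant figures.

r_p = 6371 + 488.1 = 6859.1 km = 6.8591×10⁶ m.
r_a = 6371 + 9003 = 15374 km = 1.5374×10⁷ m.
r = 6371 + 4981 = 11352 km = 1.135×10⁷ m.
Semi-major axis a = (r_p + r_a)/2 = 11117 km = 1.112×10⁷ m.
Vis-viva: v² = μ(2/r − 1/a) = 3.986×10¹⁴ × (1.762×10⁻⁷ − 8.996×10⁻⁸) = 3.437×10⁷ m²/s².
v = 5863 m/s = 5.863 km/s.

v ≈ 5.86 km/s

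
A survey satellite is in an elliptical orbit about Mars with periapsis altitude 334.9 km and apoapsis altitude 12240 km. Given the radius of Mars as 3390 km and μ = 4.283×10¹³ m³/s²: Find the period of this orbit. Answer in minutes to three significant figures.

r_p = 3390 + 334.9 = 3724.9 km = 3.7249×10⁶ m.
r_a = 3390 + 12240 = 15630 km = 1.5630×10⁷ m.
Semi-major axis a = (r_p + r_a)/2 = (3724.9 + 15630)/2 = 9677.5 km = 9.677×10⁶ m.
By Kepler's third law T = 2π√(a³/μ) = 2π × 4.600×10³ = 2.890×10⁴ s.
= 481.7 minutes.

T ≈ 482 minutes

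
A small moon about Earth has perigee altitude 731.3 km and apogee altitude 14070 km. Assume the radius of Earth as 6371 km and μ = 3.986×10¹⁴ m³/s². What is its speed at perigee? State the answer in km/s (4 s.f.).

v ≈ 9.127 km/s

r_p = 6371 + 731.3 = 7102.3 km = 7.1023×10⁶ m.
r_a = 6371 + 14070 = 20441 km = 2.0441×10⁷ m.
Semi-major axis a = (r_p + r_a)/2 = 13772 km = 1.377×10⁷ m.
Vis-viva: v² = μ(2/r − 1/a) = 3.986×10¹⁴ × (2.816×10⁻⁷ − 7.261×10⁻⁸) = 8.330×10⁷ m²/s².
v = 9127 m/s = 9.127 km/s.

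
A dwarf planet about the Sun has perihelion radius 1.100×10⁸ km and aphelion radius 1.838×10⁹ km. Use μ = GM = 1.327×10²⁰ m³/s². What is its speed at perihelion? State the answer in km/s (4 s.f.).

v ≈ 47.71 km/s

Semi-major axis a = (r_p + r_a)/2 = 9.7400×10⁸ km = 9.740×10¹¹ m.
Vis-viva: v² = μ(2/r − 1/a) = 1.327×10²⁰ × (1.818×10⁻¹¹ − 1.027×10⁻¹²) = 2.276×10⁹ m²/s².
v = 47710 m/s = 47.71 km/s.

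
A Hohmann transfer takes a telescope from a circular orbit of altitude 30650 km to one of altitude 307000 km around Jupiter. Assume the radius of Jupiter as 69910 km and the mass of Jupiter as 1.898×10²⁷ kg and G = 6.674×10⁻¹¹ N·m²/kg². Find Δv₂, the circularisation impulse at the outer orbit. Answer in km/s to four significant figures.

μ = GM = 6.674×10⁻¹¹ × 1.898×10²⁷ = 1.267×10¹⁷ m³/s².
r₁ = 69910 + 30650 = 100560 km = 1.0056×10⁸ m.
r₂ = 69910 + 307000 = 376910 km = 3.7691×10⁸ m.
Transfer ellipse a_t = (r₁ + r₂)/2 = 2.387×10⁸ m.
At r₁: circular v_c1 = √(μ/r₁) = 35490 m/s; transfer-perijove v_p = √[μ(2/r₁ − 1/a_t)] = 44600 m/s.
At r₂: circular v_c2 = √(μ/r₂) = 18330 m/s; transfer-apojove v_a = √[μ(2/r₂ − 1/a_t)] = 11900 m/s.
Δv₂ = v_c2 − v_a = 6434 m/s.
= 6.434 km/s.

Δv ≈ 6.434 km/s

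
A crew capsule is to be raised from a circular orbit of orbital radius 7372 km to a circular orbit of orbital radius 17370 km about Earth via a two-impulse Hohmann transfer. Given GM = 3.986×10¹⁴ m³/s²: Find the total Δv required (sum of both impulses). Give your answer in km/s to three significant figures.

r₁ = 7372 km = 7.372×10⁶ m.
r₂ = 17370 km = 1.737×10⁷ m.
Transfer ellipse a_t = (r₁ + r₂)/2 = 1.237×10⁷ m.
At r₁: circular v_c1 = √(μ/r₁) = 7353 m/s; transfer-perigee v_p = √[μ(2/r₁ − 1/a_t)] = 8713 m/s.
Δv₁ = v_p − v_c1 = 1360 m/s.
At r₂: circular v_c2 = √(μ/r₂) = 4790 m/s; transfer-apogee v_a = √[μ(2/r₂ − 1/a_t)] = 3698 m/s.
Δv₂ = v_c2 − v_a = 1092 m/s.
Total Δv = Δv₁ + Δv₂ = 2452 m/s = 2.452 km/s.

Δv_total ≈ 2.45 km/s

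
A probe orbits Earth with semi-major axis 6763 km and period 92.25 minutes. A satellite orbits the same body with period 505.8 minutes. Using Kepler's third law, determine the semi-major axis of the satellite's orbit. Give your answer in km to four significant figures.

Kepler's third law: a³ ∝ T², so a₂ = a₁ (T₂/T₁)^(2/3).
T₂/T₁ = 5.483, (T₂/T₁)^(2/3) = 3.109.
a₂ = 6763 × 3.109 = 21030 km.

a₂ ≈ 21030 km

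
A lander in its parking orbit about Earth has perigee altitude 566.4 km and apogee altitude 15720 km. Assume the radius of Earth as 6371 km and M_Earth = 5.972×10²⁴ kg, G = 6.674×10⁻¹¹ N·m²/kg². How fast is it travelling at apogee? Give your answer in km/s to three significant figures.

μ = GM = 6.674×10⁻¹¹ × 5.972×10²⁴ = 3.986×10¹⁴ m³/s².
r_p = 6371 + 566.4 = 6937.4 km = 6.9374×10⁶ m.
r_a = 6371 + 15720 = 22091 km = 2.2091×10⁷ m.
Semi-major axis a = (r_p + r_a)/2 = 14514 km = 1.451×10⁷ m.
Vis-viva: v² = μ(2/r − 1/a) = 3.986×10¹⁴ × (9.053×10⁻⁸ − 6.890×10⁻⁸) = 8.624×10⁶ m²/s².
v = 2937 m/s = 2.937 km/s.

v ≈ 2.94 km/s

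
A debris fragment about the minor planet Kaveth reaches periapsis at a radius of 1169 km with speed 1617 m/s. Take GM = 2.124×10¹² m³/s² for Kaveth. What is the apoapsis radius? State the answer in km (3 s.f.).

r_p = 1.169×10⁶ m.
Specific energy ε = v²/2 − μ/r = -5.096×10⁵ J/kg, so a = −μ/(2ε) = 2.084×10⁶ m.
The apsides satisfy r_p + r_a = 2a, so the apoapsis radius is 2a − r_p = 2.999×10⁶ m = 2999.0 km.

apoapsis radius ≈ 3000 km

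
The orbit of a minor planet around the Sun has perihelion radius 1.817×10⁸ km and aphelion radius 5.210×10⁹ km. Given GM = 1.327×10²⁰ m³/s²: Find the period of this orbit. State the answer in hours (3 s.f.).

T ≈ 671000 hours

Semi-major axis a = (r_p + r_a)/2 = (1.8170×10⁸ + 5.2100×10⁹)/2 = 2.6958×10⁹ km = 2.696×10¹² m.
By Kepler's third law T = 2π√(a³/μ) = 2π × 3.842×10⁸ = 2.414×10⁹ s.
= 6.706×10⁵ hours.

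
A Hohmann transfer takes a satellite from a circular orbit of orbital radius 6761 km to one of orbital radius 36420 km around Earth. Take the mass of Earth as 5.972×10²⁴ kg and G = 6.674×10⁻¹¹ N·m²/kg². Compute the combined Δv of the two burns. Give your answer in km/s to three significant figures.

μ = GM = 6.674×10⁻¹¹ × 5.972×10²⁴ = 3.986×10¹⁴ m³/s².
r₁ = 6761 km = 6.761×10⁶ m.
r₂ = 36420 km = 3.642×10⁷ m.
Transfer ellipse a_t = (r₁ + r₂)/2 = 2.159×10⁷ m.
At r₁: circular v_c1 = √(μ/r₁) = 7678 m/s; transfer-perigee v_p = √[μ(2/r₁ − 1/a_t)] = 9972 m/s.
Δv₁ = v_p − v_c1 = 2294 m/s.
At r₂: circular v_c2 = √(μ/r₂) = 3308 m/s; transfer-apogee v_a = √[μ(2/r₂ − 1/a_t)] = 1851 m/s.
Δv₂ = v_c2 − v_a = 1457 m/s.
Total Δv = Δv₁ + Δv₂ = 3751 m/s = 3.751 km/s.

Δv_total ≈ 3.75 km/s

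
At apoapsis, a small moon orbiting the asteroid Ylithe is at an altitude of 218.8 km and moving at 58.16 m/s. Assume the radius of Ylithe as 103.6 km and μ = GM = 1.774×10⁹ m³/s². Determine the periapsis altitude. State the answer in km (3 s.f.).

periapsis altitude ≈ 39.5 km

r_a = 103.6 + 218.8 = 322.40 km = 3.224×10⁵ m.
Specific energy ε = v²/2 − μ/r = -3.811×10³ J/kg, so a = −μ/(2ε) = 2.327×10⁵ m.
The apsides satisfy r_p + r_a = 2a, so the periapsis radius is 2a − r_a = 1.431×10⁵ m = 143.07 km.
Periapsis altitude = 143.07 − 103.6 = 39.472 km.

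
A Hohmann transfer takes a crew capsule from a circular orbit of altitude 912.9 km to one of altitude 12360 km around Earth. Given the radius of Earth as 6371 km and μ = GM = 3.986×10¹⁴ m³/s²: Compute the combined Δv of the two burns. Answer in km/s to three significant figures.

Δv_total ≈ 2.64 km/s

r₁ = 6371 + 912.9 = 7283.9 km = 7.2839×10⁶ m.
r₂ = 6371 + 12360 = 18731 km = 1.8731×10⁷ m.
Transfer ellipse a_t = (r₁ + r₂)/2 = 1.301×10⁷ m.
At r₁: circular v_c1 = √(μ/r₁) = 7398 m/s; transfer-perigee v_p = √[μ(2/r₁ − 1/a_t)] = 8877 m/s.
Δv₁ = v_p − v_c1 = 1480 m/s.
At r₂: circular v_c2 = √(μ/r₂) = 4613 m/s; transfer-apogee v_a = √[μ(2/r₂ − 1/a_t)] = 3452 m/s.
Δv₂ = v_c2 − v_a = 1161 m/s.
Total Δv = Δv₁ + Δv₂ = 2641 m/s = 2.641 km/s.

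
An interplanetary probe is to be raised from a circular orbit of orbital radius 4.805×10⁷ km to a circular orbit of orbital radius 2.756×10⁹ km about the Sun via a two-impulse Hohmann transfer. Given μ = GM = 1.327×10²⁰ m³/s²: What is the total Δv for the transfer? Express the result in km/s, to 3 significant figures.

r₁ = 4.805×10⁷ km = 4.805×10¹⁰ m.
r₂ = 2.756×10⁹ km = 2.756×10¹² m.
Transfer ellipse a_t = (r₁ + r₂)/2 = 1.402×10¹² m.
At r₁: circular v_c1 = √(μ/r₁) = 52550 m/s; transfer-perihelion v_p = √[μ(2/r₁ − 1/a_t)] = 73680 m/s.
Δv₁ = v_p − v_c1 = 21130 m/s.
At r₂: circular v_c2 = √(μ/r₂) = 6939 m/s; transfer-aphelion v_a = √[μ(2/r₂ − 1/a_t)] = 1285 m/s.
Δv₂ = v_c2 − v_a = 5654 m/s.
Total Δv = Δv₁ + Δv₂ = 26780 m/s = 26.78 km/s.

Δv_total ≈ 26.8 km/s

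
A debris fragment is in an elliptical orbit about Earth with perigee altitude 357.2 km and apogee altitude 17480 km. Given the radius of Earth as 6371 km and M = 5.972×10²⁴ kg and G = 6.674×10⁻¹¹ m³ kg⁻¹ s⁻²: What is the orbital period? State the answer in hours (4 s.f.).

T ≈ 5.227 hours

μ = GM = 6.674×10⁻¹¹ × 5.972×10²⁴ = 3.986×10¹⁴ m³/s².
r_p = 6371 + 357.2 = 6728.2 km = 6.7282×10⁶ m.
r_a = 6371 + 17480 = 23851 km = 2.3851×10⁷ m.
Semi-major axis a = (r_p + r_a)/2 = (6728.2 + 23851)/2 = 15290 km = 1.529×10⁷ m.
By Kepler's third law T = 2π√(a³/μ) = 2π × 2.995×10³ = 1.882×10⁴ s.
= 5.227 hours.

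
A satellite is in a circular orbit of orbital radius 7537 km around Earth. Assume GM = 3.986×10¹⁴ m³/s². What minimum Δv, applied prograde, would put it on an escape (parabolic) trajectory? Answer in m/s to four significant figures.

Δv ≈ 3012 m/s

r = 7537 km = 7.537×10⁶ m.
Circular speed v_c = √(μ/r) = 7272 m/s.
Escape speed v_esc = √(2μ/r) = √2 × v_c = 10280 m/s.
Δv = v_esc − v_c = 3012 m/s.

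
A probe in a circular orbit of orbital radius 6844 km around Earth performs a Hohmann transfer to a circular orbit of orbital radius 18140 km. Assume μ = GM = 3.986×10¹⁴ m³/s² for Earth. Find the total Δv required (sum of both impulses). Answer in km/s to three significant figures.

Δv_total ≈ 2.78 km/s

r₁ = 6844 km = 6.844×10⁶ m.
r₂ = 18140 km = 1.814×10⁷ m.
Transfer ellipse a_t = (r₁ + r₂)/2 = 1.249×10⁷ m.
At r₁: circular v_c1 = √(μ/r₁) = 7632 m/s; transfer-perigee v_p = √[μ(2/r₁ − 1/a_t)] = 9196 m/s.
Δv₁ = v_p − v_c1 = 1565 m/s.
At r₂: circular v_c2 = √(μ/r₂) = 4688 m/s; transfer-apogee v_a = √[μ(2/r₂ − 1/a_t)] = 3470 m/s.
Δv₂ = v_c2 − v_a = 1218 m/s.
Total Δv = Δv₁ + Δv₂ = 2783 m/s = 2.783 km/s.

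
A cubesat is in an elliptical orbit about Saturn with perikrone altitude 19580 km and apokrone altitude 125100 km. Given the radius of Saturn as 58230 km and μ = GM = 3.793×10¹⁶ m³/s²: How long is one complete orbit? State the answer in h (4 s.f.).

r_p = 58230 + 19580 = 77810 km = 7.7810×10⁷ m.
r_a = 58230 + 125100 = 183330 km = 1.8333×10⁸ m.
Semi-major axis a = (r_p + r_a)/2 = (77810 + 1.8333×10⁵)/2 = 1.3057×10⁵ km = 1.306×10⁸ m.
By Kepler's third law T = 2π√(a³/μ) = 2π × 7.661×10³ = 4.813×10⁴ s.
= 13.37 h.

T ≈ 13.37 h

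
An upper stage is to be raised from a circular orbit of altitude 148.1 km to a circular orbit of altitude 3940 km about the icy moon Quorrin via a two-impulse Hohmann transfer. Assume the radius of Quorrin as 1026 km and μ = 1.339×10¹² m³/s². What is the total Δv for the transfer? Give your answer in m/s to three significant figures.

Δv_total ≈ 488 m/s

r₁ = 1026 + 148.1 = 1174.1 km = 1.1741×10⁶ m.
r₂ = 1026 + 3940 = 4966.0 km = 4.9660×10⁶ m.
Transfer ellipse a_t = (r₁ + r₂)/2 = 3.070×10⁶ m.
At r₁: circular v_c1 = √(μ/r₁) = 1068 m/s; transfer-periapsis v_p = √[μ(2/r₁ − 1/a_t)] = 1358 m/s.
Δv₁ = v_p − v_c1 = 290.3 m/s.
At r₂: circular v_c2 = √(μ/r₂) = 519.3 m/s; transfer-apoapsis v_a = √[μ(2/r₂ − 1/a_t)] = 321.1 m/s.
Δv₂ = v_c2 − v_a = 198.1 m/s.
Total Δv = Δv₁ + Δv₂ = 488.4 m/s.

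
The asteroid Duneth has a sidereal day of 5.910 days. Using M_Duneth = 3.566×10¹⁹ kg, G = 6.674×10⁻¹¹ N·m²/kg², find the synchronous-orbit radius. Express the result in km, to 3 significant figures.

r_sync ≈ 2500 km

μ = GM = 6.674×10⁻¹¹ × 3.566×10¹⁹ = 2.380×10⁹ m³/s².
T = 5.910 days = 5.106×10⁵ s.
A synchronous orbit has period T, so by Kepler's third law a = (μT²/4π²)^(1/3).
μT²/4π² = 2.380×10⁹ × (5.106×10⁵)² / 39.48 = 1.572×10¹⁹ m³.
a = 2.505×10⁶ m = 2505.0 km.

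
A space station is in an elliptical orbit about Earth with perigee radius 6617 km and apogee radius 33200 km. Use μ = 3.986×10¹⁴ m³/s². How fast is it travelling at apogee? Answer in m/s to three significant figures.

v ≈ 2000 m/s

Semi-major axis a = (r_p + r_a)/2 = 19908 km = 1.991×10⁷ m.
Vis-viva: v² = μ(2/r − 1/a) = 3.986×10¹⁴ × (6.024×10⁻⁸ − 5.023×10⁻⁸) = 3.990×10⁶ m²/s².
v = 1998 m/s.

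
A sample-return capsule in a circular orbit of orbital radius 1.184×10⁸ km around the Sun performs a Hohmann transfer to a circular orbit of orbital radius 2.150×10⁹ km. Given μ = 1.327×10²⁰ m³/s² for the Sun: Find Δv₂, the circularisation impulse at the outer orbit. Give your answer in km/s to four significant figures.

r₁ = 1.184×10⁸ km = 1.184×10¹¹ m.
r₂ = 2.150×10⁹ km = 2.150×10¹² m.
Transfer ellipse a_t = (r₁ + r₂)/2 = 1.134×10¹² m.
At r₁: circular v_c1 = √(μ/r₁) = 33480 m/s; transfer-perihelion v_p = √[μ(2/r₁ − 1/a_t)] = 46090 m/s.
At r₂: circular v_c2 = √(μ/r₂) = 7856 m/s; transfer-aphelion v_a = √[μ(2/r₂ − 1/a_t)] = 2538 m/s.
Δv₂ = v_c2 − v_a = 5318 m/s.
= 5.318 km/s.

Δv ≈ 5.318 km/s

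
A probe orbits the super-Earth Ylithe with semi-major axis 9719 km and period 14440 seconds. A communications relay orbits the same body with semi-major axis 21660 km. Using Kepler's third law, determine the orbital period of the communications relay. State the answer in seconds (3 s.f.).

Kepler's third law: T² ∝ a³, so T₂ = T₁ (a₂/a₁)^(3/2).
a₂/a₁ = 2.229, (a₂/a₁)^(3/2) = 3.327.
T₂ = 14440 × 3.327 = 48040 seconds.

T₂ ≈ 48000 seconds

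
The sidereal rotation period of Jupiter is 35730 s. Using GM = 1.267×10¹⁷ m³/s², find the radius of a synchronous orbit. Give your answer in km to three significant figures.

A synchronous orbit has period T, so by Kepler's third law a = (μT²/4π²)^(1/3).
μT²/4π² = 1.267×10¹⁷ × (3.573×10⁴)² / 39.48 = 4.097×10²⁴ m³.
a = 1.600×10⁸ m = 1.6002×10⁵ km.

r_sync ≈ 1.60×10⁵ km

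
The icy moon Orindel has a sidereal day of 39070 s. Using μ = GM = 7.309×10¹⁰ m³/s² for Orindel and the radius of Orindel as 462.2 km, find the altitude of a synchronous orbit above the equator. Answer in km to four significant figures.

h_sync ≈ 951.6 km

A synchronous orbit has period T, so by Kepler's third law a = (μT²/4π²)^(1/3).
μT²/4π² = 7.309×10¹⁰ × (3.907×10⁴)² / 39.48 = 2.826×10¹⁸ m³.
a = 1.414×10⁶ m = 1413.8 km.
Altitude h = a − R = 1413.8 − 462.2 = 951.62 km.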